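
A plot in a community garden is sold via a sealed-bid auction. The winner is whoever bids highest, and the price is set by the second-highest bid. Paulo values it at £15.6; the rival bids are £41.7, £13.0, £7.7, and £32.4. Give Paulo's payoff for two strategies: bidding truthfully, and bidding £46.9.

Truthful: £0.0; alternative: -£26.1.

The highest competing bid is £41.7.
Bidding truthfully at £15.6: the top bid is £41.7 (a rival), so Paulo loses. Payoff = £0.0.
Bidding £46.9: Paulo has the top bid, wins, and pays the second-highest bid £41.7. Payoff = £15.6 − £41.7 = -£26.1.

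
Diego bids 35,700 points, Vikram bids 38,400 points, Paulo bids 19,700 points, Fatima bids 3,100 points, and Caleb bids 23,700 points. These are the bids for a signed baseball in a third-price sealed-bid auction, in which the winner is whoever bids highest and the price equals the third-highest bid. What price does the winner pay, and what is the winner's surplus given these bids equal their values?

The winner pays 23,700 points for a surplus of 14,700 points.

Ranking the bids: Vikram 38,400 points > Diego 35,700 points > Caleb 23,700 points > Paulo 19,700 points > Fatima 3,100 points.
Vikram is the highest bidder, so Vikram wins.
Under the third-price rule, the price is the third-highest bid: 23,700 points.
Surplus = 38,400 points − 23,700 points = 14,700 points.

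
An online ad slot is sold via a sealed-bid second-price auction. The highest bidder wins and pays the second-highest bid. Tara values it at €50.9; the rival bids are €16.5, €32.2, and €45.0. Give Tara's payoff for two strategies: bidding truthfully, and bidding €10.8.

(a) €5.9  (b) €0.0

The highest competing bid is €45.0.
Bidding truthfully at €50.9: Tara has the top bid, wins, and pays the second-highest bid €45.0. Payoff = €50.9 − €45.0 = €5.9.
Bidding €10.8: the top bid is €45.0 (a rival), so Tara loses. Payoff = €0.0.
Deviating from a truthful bid can only lose payoff in a second-price auction — never gain.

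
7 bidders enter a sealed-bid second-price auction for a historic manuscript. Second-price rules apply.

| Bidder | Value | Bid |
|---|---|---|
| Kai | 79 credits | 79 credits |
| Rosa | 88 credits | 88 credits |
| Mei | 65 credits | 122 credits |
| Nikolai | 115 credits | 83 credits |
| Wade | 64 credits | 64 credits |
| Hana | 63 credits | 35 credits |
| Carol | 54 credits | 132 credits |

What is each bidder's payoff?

Kai 0 credits, Rosa 0 credits, Mei 0 credits, Nikolai 0 credits, Wade 0 credits, Hana 0 credits, Carol -68 credits.

Bids in descending order: Carol 132 credits, then Mei 122 credits, then Rosa 88 credits, then Nikolai 83 credits, then Kai 79 credits, then Wade 64 credits, then Hana 35 credits.
Carol has the top bid and wins; the price is the second-highest bid, 122 credits.
Carol's payoff = 54 credits − 122 credits = -68 credits. All other bidders lose, so their payoff is 0.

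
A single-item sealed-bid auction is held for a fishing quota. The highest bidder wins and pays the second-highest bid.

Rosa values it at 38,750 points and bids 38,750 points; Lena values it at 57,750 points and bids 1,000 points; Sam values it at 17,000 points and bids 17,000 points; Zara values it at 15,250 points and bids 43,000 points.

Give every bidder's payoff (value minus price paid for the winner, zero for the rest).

Payoffs: Rosa 0 points, Lena 0 points, Sam 0 points, Zara -23,500 points.

Ordered from highest: Zara 43,000 points; Rosa 38,750 points; Sam 17,000 points; Lena 1,000 points.
Zara has the top bid and wins; the price is the second-highest bid, 38,750 points.
Zara's payoff = 15,250 points − 38,750 points = -23,500 points. All other bidders lose, so their payoff is 0.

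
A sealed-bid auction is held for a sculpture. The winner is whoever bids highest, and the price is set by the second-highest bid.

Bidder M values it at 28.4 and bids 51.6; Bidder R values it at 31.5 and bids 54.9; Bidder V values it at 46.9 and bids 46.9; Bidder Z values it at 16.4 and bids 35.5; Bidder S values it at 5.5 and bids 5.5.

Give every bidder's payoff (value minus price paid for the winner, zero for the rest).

Payoffs: Bidder M 0.0, Bidder R -20.1, Bidder V 0.0, Bidder Z 0.0, Bidder S 0.0.

Sorted high to low: Bidder R 54.9, then Bidder M 51.6, then Bidder V 46.9, then Bidder Z 35.5, then Bidder S 5.5.
Bidder R has the top bid and wins; the price is the second-highest bid, 51.6.
Bidder R's payoff = 31.5 − 51.6 = -20.1. All other bidders lose, so their payoff is 0.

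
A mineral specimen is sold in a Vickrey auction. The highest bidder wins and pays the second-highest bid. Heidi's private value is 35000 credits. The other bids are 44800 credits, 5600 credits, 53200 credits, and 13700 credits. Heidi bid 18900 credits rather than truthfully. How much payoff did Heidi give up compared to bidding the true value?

Regret: 0 credits.

The highest competing bid is 53200 credits.
Bidding truthfully at 35000 credits: the top bid is 53200 credits (a rival), so Heidi loses. Payoff = 0 credits.
Bidding 18900 credits: the top bid is 53200 credits (a rival), so Heidi loses. Payoff = 0 credits.
Regret = truthful payoff − actual payoff = 0 credits − 0 credits = 0 credits.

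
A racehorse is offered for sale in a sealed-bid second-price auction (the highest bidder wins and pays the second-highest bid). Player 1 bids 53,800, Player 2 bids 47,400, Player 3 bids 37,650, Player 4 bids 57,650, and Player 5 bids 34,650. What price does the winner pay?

53,800

Sorted high to low: Player 4 57,650, then Player 1 53,800, then Player 2 47,400, then Player 3 37,650, then Player 5 34,650.
Player 4 is the highest bidder, so Player 4 wins.
Under the second-price rule, the price is the second-highest bid: 53,800.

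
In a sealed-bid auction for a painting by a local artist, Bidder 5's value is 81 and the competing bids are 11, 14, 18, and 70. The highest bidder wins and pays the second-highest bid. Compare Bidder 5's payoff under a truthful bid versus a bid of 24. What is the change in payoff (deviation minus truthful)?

Change in payoff: -11.

The highest competing bid is 70.
Bidding truthfully at 81: Bidder 5 has the top bid, wins, and pays the second-highest bid 70. Payoff = 81 − 70 = 11.
Bidding 24: the top bid is 70 (a rival), so Bidder 5 loses. Payoff = 0.
Change = 0 − 11 = -11.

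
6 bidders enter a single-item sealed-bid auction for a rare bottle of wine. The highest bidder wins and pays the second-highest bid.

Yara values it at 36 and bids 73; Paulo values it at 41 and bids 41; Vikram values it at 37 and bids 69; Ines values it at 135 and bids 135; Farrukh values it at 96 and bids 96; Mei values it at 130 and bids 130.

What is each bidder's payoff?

Payoffs: Yara 0, Paulo 0, Vikram 0, Ines 5, Farrukh 0, Mei 0.

Ranking the bids: Ines 135; Mei 130; Farrukh 96; Yara 73; Vikram 69; Paulo 41.
Ines has the top bid and wins; the price is the second-highest bid, 130.
Ines's payoff = 135 − 130 = 5. All other bidders lose, so their payoff is 0.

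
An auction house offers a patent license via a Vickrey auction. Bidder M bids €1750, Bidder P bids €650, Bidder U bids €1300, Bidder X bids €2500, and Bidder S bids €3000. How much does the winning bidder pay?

Ordered from highest: Bidder S €3000 > Bidder X €2500 > Bidder M €1750 > Bidder U €1300 > Bidder P €650.
Bidder S has the highest bid, so Bidder S wins.
The second-highest bid is €2500, so that is what Bidder S pays.

Price paid: €2500.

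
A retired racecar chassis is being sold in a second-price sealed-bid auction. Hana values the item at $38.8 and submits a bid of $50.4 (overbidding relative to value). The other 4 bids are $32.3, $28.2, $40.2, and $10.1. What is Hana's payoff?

Highest competing bid: $40.2.
Hana's bid $50.4 is the highest overall, so Hana wins and pays the second-highest bid, $40.2.
Payoff = value − price = $38.8 − $40.2 = -$1.4.
Overbidding won the item at a price above value — truthful bidding would have avoided this loss.

Hana's payoff: -$1.4.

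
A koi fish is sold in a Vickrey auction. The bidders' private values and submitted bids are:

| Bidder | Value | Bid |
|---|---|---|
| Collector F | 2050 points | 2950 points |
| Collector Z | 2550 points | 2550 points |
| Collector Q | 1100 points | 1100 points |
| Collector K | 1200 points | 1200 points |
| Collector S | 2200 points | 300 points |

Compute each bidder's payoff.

Ranking the bids: Collector F 2950 points, then Collector Z 2550 points, then Collector K 1200 points, then Collector Q 1100 points, then Collector S 300 points.
Collector F has the top bid and wins; the price is the second-highest bid, 2550 points.
Collector F's payoff = 2050 points − 2550 points = -500 points. All other bidders lose, so their payoff is 0.

Collector F -500 points, Collector Z 0 points, Collector Q 0 points, Collector K 0 points, Collector S 0 points.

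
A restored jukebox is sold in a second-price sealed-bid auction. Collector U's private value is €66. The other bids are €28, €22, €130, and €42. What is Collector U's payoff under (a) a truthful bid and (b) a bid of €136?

Truthful: €0; alternative: -€64.

The highest competing bid is €130.
Bidding truthfully at €66: the top bid is €130 (a rival), so Collector U loses. Payoff = €0.
Bidding €136: Collector U has the top bid, wins, and pays the second-highest bid €130. Payoff = €66 − €130 = -€64.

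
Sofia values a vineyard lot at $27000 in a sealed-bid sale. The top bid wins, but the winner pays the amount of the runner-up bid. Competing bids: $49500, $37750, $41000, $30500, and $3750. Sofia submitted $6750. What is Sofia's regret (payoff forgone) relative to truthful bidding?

Payoff forgone: $0.

The highest competing bid is $49500.
Bidding truthfully at $27000: the top bid is $49500 (a rival), so Sofia loses. Payoff = $0.
Bidding $6750: the top bid is $49500 (a rival), so Sofia loses. Payoff = $0.
Regret = truthful payoff − actual payoff = $0 − $0 = $0.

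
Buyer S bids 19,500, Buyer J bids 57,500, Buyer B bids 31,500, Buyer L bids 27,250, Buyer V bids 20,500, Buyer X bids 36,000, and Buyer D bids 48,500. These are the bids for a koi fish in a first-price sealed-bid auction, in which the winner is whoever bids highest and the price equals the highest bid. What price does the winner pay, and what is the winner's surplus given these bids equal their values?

Sorted high to low: Buyer J 57,500; Buyer D 48,500; Buyer X 36,000; Buyer B 31,500; Buyer L 27,250; Buyer V 20,500; Buyer S 19,500.
Buyer J is the highest bidder, so Buyer J wins.
Under the first-price rule, the price is the highest bid: 57,500.
Surplus = 57,500 − 57,500 = 0.

The winner pays 57,500 for a surplus of 0.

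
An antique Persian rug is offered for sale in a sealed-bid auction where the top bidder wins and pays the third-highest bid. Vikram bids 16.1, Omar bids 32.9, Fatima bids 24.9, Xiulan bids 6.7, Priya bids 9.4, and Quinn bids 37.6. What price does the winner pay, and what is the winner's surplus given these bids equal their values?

The winner pays 24.9 for a surplus of 12.7.

Ranking the bids: Quinn 37.6, then Omar 32.9, then Fatima 24.9, then Vikram 16.1, then Priya 9.4, then Xiulan 6.7.
Quinn is the highest bidder, so Quinn wins.
Under the third-price rule, the price is the third-highest bid: 24.9.
Surplus = 37.6 − 24.9 = 12.7.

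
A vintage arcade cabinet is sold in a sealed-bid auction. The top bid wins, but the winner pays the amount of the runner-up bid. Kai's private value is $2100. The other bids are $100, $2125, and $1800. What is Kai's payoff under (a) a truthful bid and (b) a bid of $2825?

The highest competing bid is $2125.
Bidding truthfully at $2100: the top bid is $2125 (a rival), so Kai loses. Payoff = $0.
Bidding $2825: Kai has the top bid, wins, and pays the second-highest bid $2125. Payoff = $2100 − $2125 = -$25.

(a) $0  (b) -$25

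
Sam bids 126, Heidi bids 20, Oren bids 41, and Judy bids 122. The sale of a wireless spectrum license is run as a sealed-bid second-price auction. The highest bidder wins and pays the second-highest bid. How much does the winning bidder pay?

122

Ordered from highest: Sam 126; Judy 122; Oren 41; Heidi 20.
Sam has the highest bid, so Sam wins.
The second-highest bid is 122, so that is what Sam pays.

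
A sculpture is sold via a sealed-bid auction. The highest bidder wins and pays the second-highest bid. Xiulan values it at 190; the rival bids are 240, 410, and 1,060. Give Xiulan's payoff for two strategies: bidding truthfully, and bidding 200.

The highest competing bid is 1,060.
Bidding truthfully at 190: the top bid is 1,060 (a rival), so Xiulan loses. Payoff = 0.
Bidding 200: the top bid is 1,060 (a rival), so Xiulan loses. Payoff = 0.

Truthful: 0; alternative: 0.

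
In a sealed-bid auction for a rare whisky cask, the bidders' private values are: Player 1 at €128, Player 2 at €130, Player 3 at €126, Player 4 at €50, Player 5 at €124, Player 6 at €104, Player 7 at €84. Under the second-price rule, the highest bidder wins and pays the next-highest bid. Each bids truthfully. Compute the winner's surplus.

Ranking the bids: Player 2 €130 > Player 1 €128 > Player 3 €126 > Player 5 €124 > Player 6 €104 > Player 7 €84 > Player 4 €50.
Player 2 wins with the top bid and pays the second-highest, €128.
Surplus = €130 − €128 = €2.

€2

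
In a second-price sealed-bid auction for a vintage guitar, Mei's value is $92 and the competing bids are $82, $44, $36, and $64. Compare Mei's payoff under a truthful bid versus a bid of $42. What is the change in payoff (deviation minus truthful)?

The highest competing bid is $82.
Bidding truthfully at $92: Mei has the top bid, wins, and pays the second-highest bid $82. Payoff = $92 − $82 = $10.
Bidding $42: the top bid is $82 (a rival), so Mei loses. Payoff = $0.
Change = $0 − $10 = -$10.

Payoff change: -$10.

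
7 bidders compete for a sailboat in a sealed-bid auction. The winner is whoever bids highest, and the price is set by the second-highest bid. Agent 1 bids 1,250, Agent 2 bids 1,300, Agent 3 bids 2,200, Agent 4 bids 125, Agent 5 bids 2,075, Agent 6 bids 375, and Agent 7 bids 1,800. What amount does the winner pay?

2,075

Sorted high to low: Agent 3 2,200, then Agent 5 2,075, then Agent 7 1,800, then Agent 2 1,300, then Agent 1 1,250, then Agent 6 375, then Agent 4 125.
Agent 3 has the highest bid, so Agent 3 wins.
The second-highest bid is 2,075, so that is what Agent 3 pays.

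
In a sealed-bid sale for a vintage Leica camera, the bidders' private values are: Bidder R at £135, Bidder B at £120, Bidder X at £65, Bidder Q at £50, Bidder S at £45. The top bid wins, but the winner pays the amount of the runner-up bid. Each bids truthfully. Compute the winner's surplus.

Sorted high to low: Bidder R £135 > Bidder B £120 > Bidder X £65 > Bidder Q £50 > Bidder S £45.
Bidder R wins with the top bid and pays the second-highest, £120.
Surplus = £135 − £120 = £15.

£15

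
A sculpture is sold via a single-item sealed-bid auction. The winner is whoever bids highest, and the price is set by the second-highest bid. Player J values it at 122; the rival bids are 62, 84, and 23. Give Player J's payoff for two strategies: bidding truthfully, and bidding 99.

(a) 38  (b) 38

The highest competing bid is 84.
Bidding truthfully at 122: Player J has the top bid, wins, and pays the second-highest bid 84. Payoff = 122 − 84 = 38.
Bidding 99: Player J has the top bid, wins, and pays the second-highest bid 84. Payoff = 122 − 84 = 38.
The bid only affects whether you win, not the price — here both bids land on the same side of the top rival bid, so the deviation is payoff-neutral.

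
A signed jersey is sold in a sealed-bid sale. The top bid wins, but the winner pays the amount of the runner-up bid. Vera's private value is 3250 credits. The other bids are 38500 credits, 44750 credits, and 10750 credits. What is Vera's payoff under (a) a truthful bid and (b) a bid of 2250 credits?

Truthful: 0 credits; alternative: 0 credits.

The highest competing bid is 44750 credits.
Bidding truthfully at 3250 credits: the top bid is 44750 credits (a rival), so Vera loses. Payoff = 0 credits.
Bidding 2250 credits: the top bid is 44750 credits (a rival), so Vera loses. Payoff = 0 credits.
The bid only affects whether you win, not the price — here both bids land on the same side of the top rival bid, so the deviation is payoff-neutral.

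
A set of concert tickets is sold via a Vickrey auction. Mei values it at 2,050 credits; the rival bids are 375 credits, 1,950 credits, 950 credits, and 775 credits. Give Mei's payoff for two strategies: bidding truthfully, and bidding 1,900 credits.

(a) 100 credits  (b) 0 credits

The highest competing bid is 1,950 credits.
Bidding truthfully at 2,050 credits: Mei has the top bid, wins, and pays the second-highest bid 1,950 credits. Payoff = 2,050 credits − 1,950 credits = 100 credits.
Bidding 1,900 credits: the top bid is 1,950 credits (a rival), so Mei loses. Payoff = 0 credits.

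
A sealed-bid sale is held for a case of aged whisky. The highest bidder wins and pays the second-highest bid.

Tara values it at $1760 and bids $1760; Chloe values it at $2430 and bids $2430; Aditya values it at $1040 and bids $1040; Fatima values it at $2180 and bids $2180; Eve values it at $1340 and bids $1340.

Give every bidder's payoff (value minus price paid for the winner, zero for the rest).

Sorted high to low: Chloe $2430 > Fatima $2180 > Tara $1760 > Eve $1340 > Aditya $1040.
Chloe has the top bid and wins; the price is the second-highest bid, $2180.
Chloe's payoff = $2430 − $2180 = $250. All other bidders lose, so their payoff is 0.

Payoffs: Tara $0, Chloe $250, Aditya $0, Fatima $0, Eve $0.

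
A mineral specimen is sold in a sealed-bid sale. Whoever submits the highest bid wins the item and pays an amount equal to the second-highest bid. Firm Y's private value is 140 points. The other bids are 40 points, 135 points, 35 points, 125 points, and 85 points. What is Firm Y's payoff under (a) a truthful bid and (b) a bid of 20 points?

The highest competing bid is 135 points.
Bidding truthfully at 140 points: Firm Y has the top bid, wins, and pays the second-highest bid 135 points. Payoff = 140 points − 135 points = 5 points.
Bidding 20 points: the top bid is 135 points (a rival), so Firm Y loses. Payoff = 0 points.

Truthful: 5 points; alternative: 0 points.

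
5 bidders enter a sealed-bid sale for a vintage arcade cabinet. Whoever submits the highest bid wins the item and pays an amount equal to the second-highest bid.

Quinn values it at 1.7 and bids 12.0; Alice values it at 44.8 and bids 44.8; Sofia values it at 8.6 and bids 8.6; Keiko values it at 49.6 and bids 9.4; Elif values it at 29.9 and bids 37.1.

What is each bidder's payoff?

Ranking the bids: Alice 44.8; Elif 37.1; Quinn 12.0; Keiko 9.4; Sofia 8.6.
Alice has the top bid and wins; the price is the second-highest bid, 37.1.
Alice's payoff = 44.8 − 37.1 = 7.7. All other bidders lose, so their payoff is 0.

Payoffs: Quinn 0.0, Alice 7.7, Sofia 0.0, Keiko 0.0, Elif 0.0.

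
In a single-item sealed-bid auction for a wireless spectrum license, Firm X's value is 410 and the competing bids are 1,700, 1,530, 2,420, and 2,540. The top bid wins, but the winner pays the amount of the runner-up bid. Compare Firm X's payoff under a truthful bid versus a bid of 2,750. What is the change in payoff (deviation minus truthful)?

Change in payoff: -2,130.

The highest competing bid is 2,540.
Bidding truthfully at 410: the top bid is 2,540 (a rival), so Firm X loses. Payoff = 0.
Bidding 2,750: Firm X has the top bid, wins, and pays the second-highest bid 2,540. Payoff = 410 − 2,540 = -2,130.
Change = -2,130 − 0 = -2,130.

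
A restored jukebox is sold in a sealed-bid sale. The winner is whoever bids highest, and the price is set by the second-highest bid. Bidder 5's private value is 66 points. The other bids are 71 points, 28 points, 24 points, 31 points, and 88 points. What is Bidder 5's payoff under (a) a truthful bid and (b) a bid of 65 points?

The highest competing bid is 88 points.
Bidding truthfully at 66 points: the top bid is 88 points (a rival), so Bidder 5 loses. Payoff = 0 points.
Bidding 65 points: the top bid is 88 points (a rival), so Bidder 5 loses. Payoff = 0 points.

(a) 0 points  (b) 0 points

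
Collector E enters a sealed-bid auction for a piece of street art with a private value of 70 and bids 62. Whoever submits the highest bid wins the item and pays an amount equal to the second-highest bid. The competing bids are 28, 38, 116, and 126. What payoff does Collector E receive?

Highest competing bid: 126.
Collector E's bid 62 is not the highest, so Collector E loses, pays nothing, and earns zero payoff.

Collector E's payoff: 0.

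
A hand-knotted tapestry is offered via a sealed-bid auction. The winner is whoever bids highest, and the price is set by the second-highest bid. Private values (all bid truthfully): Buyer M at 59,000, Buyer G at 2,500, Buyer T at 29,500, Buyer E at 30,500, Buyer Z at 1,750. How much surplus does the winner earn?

Ordered from highest: Buyer M 59,000; Buyer E 30,500; Buyer T 29,500; Buyer G 2,500; Buyer Z 1,750.
Buyer M wins with the top bid and pays the second-highest, 30,500.
Surplus = 59,000 − 30,500 = 28,500.

Winner's surplus: 28,500.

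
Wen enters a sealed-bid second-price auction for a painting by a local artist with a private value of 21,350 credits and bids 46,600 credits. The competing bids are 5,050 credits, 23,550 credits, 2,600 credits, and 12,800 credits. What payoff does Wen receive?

Highest competing bid: 23,550 credits.
Wen's bid 46,600 credits is the highest overall, so Wen wins and pays the second-highest bid, 23,550 credits.
Payoff = value − price = 21,350 credits − 23,550 credits = -2,200 credits.
Overbidding won the item at a price above value — truthful bidding would have avoided this loss.

-2,200 credits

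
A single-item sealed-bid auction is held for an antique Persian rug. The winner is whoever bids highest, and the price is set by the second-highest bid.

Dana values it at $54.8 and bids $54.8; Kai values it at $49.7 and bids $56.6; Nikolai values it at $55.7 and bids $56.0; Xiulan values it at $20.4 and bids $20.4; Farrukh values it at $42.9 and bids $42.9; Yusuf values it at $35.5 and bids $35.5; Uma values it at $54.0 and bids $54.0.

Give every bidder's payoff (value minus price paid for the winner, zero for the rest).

Ordered from highest: Kai $56.6 > Nikolai $56.0 > Dana $54.8 > Uma $54.0 > Farrukh $42.9 > Yusuf $35.5 > Xiulan $20.4.
Kai has the top bid and wins; the price is the second-highest bid, $56.0.
Kai's payoff = $49.7 − $56.0 = -$6.3. All other bidders lose, so their payoff is 0.

Payoffs: Dana $0.0, Kai -$6.3, Nikolai $0.0, Xiulan $0.0, Farrukh $0.0, Yusuf $0.0, Uma $0.0.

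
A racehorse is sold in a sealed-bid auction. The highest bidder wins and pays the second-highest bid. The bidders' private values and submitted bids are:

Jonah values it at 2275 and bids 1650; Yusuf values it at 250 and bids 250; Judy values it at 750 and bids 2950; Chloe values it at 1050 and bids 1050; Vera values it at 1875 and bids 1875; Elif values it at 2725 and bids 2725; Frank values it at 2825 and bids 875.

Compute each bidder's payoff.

Ordered from highest: Judy 2950; Elif 2725; Vera 1875; Jonah 1650; Chloe 1050; Frank 875; Yusuf 250.
Judy has the top bid and wins; the price is the second-highest bid, 2725.
Judy's payoff = 750 − 2725 = -1975. All other bidders lose, so their payoff is 0.

Jonah 0, Yusuf 0, Judy -1975, Chloe 0, Vera 0, Elif 0, Frank 0.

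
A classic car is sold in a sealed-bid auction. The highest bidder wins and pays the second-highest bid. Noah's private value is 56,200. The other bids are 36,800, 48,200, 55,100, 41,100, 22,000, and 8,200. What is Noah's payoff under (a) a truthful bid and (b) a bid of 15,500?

(a) 1,100  (b) 0

The highest competing bid is 55,100.
Bidding truthfully at 56,200: Noah has the top bid, wins, and pays the second-highest bid 55,100. Payoff = 56,200 − 55,100 = 1,100.
Bidding 15,500: the top bid is 55,100 (a rival), so Noah loses. Payoff = 0.
This is the dominant-strategy logic: truthful bidding weakly beats any alternative.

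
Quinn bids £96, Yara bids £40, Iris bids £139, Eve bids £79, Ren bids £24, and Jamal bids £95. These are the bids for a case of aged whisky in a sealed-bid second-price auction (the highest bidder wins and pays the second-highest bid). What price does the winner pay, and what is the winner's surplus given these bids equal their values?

Price £96; surplus £43.

Ranking the bids: Iris £139 > Quinn £96 > Jamal £95 > Eve £79 > Yara £40 > Ren £24.
Iris is the highest bidder, so Iris wins.
Under the second-price rule, the price is the second-highest bid: £96.
Surplus = £139 − £96 = £43.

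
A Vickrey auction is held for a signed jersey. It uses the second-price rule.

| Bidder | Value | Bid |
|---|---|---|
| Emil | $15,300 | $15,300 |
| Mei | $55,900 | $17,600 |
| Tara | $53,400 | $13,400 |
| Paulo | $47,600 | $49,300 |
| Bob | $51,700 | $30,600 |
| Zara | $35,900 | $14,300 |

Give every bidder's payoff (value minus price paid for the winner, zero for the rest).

Emil $0, Mei $0, Tara $0, Paulo $17,000, Bob $0, Zara $0.

Sorted high to low: Paulo $49,300, then Bob $30,600, then Mei $17,600, then Emil $15,300, then Zara $14,300, then Tara $13,400.
Paulo has the top bid and wins; the price is the second-highest bid, $30,600.
Paulo's payoff = $47,600 − $30,600 = $17,000. All other bidders lose, so their payoff is 0.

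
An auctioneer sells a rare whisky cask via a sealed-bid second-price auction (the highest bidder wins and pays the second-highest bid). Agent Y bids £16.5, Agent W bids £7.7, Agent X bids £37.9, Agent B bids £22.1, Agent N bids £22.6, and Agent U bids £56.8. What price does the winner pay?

£37.9

Ranking the bids: Agent U £56.8, then Agent X £37.9, then Agent N £22.6, then Agent B £22.1, then Agent Y £16.5, then Agent W £7.7.
Agent U is the highest bidder, so Agent U wins.
Under the second-price rule, the price is the second-highest bid: £37.9.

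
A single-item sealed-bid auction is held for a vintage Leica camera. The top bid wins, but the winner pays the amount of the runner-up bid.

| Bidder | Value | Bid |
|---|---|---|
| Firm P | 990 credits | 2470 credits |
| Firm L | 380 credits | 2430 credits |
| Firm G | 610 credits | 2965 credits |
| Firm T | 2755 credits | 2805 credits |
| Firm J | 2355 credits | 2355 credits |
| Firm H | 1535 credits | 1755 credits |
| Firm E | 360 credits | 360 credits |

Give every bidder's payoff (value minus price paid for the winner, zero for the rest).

Payoffs: Firm P 0 credits, Firm L 0 credits, Firm G -2195 credits, Firm T 0 credits, Firm J 0 credits, Firm H 0 credits, Firm E 0 credits.

Ranking the bids: Firm G 2965 credits, then Firm T 2805 credits, then Firm P 2470 credits, then Firm L 2430 credits, then Firm J 2355 credits, then Firm H 1755 credits, then Firm E 360 credits.
Firm G has the top bid and wins; the price is the second-highest bid, 2805 credits.
Firm G's payoff = 610 credits − 2805 credits = -2195 credits. All other bidders lose, so their payoff is 0.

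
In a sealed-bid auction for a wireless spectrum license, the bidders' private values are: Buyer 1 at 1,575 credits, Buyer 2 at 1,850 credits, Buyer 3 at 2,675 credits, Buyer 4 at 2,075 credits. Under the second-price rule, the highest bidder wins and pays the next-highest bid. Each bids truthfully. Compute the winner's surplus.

Ranking the bids: Buyer 3 2,675 credits, then Buyer 4 2,075 credits, then Buyer 2 1,850 credits, then Buyer 1 1,575 credits.
Buyer 3 wins with the top bid and pays the second-highest, 2,075 credits.
Surplus = 2,675 credits − 2,075 credits = 600 credits.

Surplus = 600 credits.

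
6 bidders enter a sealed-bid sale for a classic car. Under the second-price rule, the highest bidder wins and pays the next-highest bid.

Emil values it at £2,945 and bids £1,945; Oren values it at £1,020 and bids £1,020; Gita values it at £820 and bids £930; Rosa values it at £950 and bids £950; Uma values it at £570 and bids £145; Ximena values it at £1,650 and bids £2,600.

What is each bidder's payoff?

Payoffs: Emil £0, Oren £0, Gita £0, Rosa £0, Uma £0, Ximena -£295.

Bids in descending order: Ximena £2,600; Emil £1,945; Oren £1,020; Rosa £950; Gita £930; Uma £145.
Ximena has the top bid and wins; the price is the second-highest bid, £1,945.
Ximena's payoff = £1,650 − £1,945 = -£295. All other bidders lose, so their payoff is 0.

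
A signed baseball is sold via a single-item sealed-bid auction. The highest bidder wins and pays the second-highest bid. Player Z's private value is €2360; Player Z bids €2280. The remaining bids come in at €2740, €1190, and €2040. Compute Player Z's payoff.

Highest competing bid: €2740.
Player Z's bid €2280 is not the highest, so Player Z loses, pays nothing, and earns zero payoff.

€0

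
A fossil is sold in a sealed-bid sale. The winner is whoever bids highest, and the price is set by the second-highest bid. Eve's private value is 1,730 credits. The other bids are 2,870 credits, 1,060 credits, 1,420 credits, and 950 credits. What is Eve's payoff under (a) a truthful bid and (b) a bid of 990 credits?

(a) 0 credits  (b) 0 credits

The highest competing bid is 2,870 credits.
Bidding truthfully at 1,730 credits: the top bid is 2,870 credits (a rival), so Eve loses. Payoff = 0 credits.
Bidding 990 credits: the top bid is 2,870 credits (a rival), so Eve loses. Payoff = 0 credits.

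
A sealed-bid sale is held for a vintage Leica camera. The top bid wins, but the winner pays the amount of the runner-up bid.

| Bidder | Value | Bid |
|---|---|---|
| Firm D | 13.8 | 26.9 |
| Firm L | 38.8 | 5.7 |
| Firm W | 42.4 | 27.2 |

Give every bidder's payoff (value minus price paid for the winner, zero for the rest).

Firm D 0.0, Firm L 0.0, Firm W 15.5.

Ordered from highest: Firm W 27.2; Firm D 26.9; Firm L 5.7.
Firm W has the top bid and wins; the price is the second-highest bid, 26.9.
Firm W's payoff = 42.4 − 26.9 = 15.5. All other bidders lose, so their payoff is 0.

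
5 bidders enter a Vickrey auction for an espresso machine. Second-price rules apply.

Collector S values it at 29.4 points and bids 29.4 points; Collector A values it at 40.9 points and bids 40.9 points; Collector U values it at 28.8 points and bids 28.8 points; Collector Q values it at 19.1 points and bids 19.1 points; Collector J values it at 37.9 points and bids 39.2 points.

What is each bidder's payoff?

Bids in descending order: Collector A 40.9 points; Collector J 39.2 points; Collector S 29.4 points; Collector U 28.8 points; Collector Q 19.1 points.
Collector A has the top bid and wins; the price is the second-highest bid, 39.2 points.
Collector A's payoff = 40.9 points − 39.2 points = 1.7 points. All other bidders lose, so their payoff is 0.

Payoffs: Collector S 0.0 points, Collector A 1.7 points, Collector U 0.0 points, Collector Q 0.0 points, Collector J 0.0 points.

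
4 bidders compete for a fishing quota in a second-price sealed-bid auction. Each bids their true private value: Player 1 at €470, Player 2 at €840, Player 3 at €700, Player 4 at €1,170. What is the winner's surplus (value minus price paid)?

Winner's surplus: €330.

Ranking the bids: Player 4 €1,170, then Player 2 €840, then Player 3 €700, then Player 1 €470.
Player 4 wins with the top bid and pays the second-highest, €840.
Surplus = €1,170 − €840 = €330.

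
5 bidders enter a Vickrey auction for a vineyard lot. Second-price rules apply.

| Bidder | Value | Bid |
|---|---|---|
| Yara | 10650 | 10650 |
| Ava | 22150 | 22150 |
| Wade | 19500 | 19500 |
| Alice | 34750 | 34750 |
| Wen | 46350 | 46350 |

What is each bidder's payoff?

Sorted high to low: Wen 46350, then Alice 34750, then Ava 22150, then Wade 19500, then Yara 10650.
Wen has the top bid and wins; the price is the second-highest bid, 34750.
Wen's payoff = 46350 − 34750 = 11600. All other bidders lose, so their payoff is 0.

Yara 0, Ava 0, Wade 0, Alice 0, Wen 11600.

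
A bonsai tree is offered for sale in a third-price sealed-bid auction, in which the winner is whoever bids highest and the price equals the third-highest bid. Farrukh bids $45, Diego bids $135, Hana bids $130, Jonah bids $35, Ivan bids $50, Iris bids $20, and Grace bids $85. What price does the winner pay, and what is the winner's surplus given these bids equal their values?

Ranking the bids: Diego $135 > Hana $130 > Grace $85 > Ivan $50 > Farrukh $45 > Jonah $35 > Iris $20.
Diego is the highest bidder, so Diego wins.
Under the third-price rule, the price is the third-highest bid: $85.
Surplus = $135 − $85 = $50.

The winner pays $85 for a surplus of $50.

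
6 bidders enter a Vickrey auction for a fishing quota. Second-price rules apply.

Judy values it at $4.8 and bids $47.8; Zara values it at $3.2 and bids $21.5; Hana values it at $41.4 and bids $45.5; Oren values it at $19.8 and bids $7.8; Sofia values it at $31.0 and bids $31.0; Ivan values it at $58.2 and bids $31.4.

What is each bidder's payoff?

Bids in descending order: Judy $47.8 > Hana $45.5 > Ivan $31.4 > Sofia $31.0 > Zara $21.5 > Oren $7.8.
Judy has the top bid and wins; the price is the second-highest bid, $45.5.
Judy's payoff = $4.8 − $45.5 = -$40.7. All other bidders lose, so their payoff is 0.

Payoffs: Judy -$40.7, Zara $0.0, Hana $0.0, Oren $0.0, Sofia $0.0, Ivan $0.0.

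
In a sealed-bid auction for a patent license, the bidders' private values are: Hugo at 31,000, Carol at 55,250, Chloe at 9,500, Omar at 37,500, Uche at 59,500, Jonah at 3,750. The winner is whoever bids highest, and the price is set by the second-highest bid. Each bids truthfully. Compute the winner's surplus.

Sorted high to low: Uche 59,500 > Carol 55,250 > Omar 37,500 > Hugo 31,000 > Chloe 9,500 > Jonah 3,750.
Uche wins with the top bid and pays the second-highest, 55,250.
Surplus = 59,500 − 55,250 = 4,250.

4,250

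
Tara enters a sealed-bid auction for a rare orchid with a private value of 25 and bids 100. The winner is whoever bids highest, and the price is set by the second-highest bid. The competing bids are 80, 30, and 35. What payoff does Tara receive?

Highest competing bid: 80.
Tara's bid 100 is the highest overall, so Tara wins and pays the second-highest bid, 80.
Payoff = value − price = 25 − 80 = -55.

-55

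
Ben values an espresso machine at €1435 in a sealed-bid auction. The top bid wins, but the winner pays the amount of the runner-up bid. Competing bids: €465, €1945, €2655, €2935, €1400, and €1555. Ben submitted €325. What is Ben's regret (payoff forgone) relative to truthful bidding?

€0

The highest competing bid is €2935.
Bidding truthfully at €1435: the top bid is €2935 (a rival), so Ben loses. Payoff = €0.
Bidding €325: the top bid is €2935 (a rival), so Ben loses. Payoff = €0.
Regret = truthful payoff − actual payoff = €0 − €0 = €0.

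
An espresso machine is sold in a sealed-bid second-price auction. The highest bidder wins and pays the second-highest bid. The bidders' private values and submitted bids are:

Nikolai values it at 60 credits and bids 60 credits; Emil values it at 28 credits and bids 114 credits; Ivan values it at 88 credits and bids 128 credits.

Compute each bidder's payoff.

Nikolai 0 credits, Emil 0 credits, Ivan -26 credits.

Bids in descending order: Ivan 128 credits, then Emil 114 credits, then Nikolai 60 credits.
Ivan has the top bid and wins; the price is the second-highest bid, 114 credits.
Ivan's payoff = 88 credits − 114 credits = -26 credits. All other bidders lose, so their payoff is 0.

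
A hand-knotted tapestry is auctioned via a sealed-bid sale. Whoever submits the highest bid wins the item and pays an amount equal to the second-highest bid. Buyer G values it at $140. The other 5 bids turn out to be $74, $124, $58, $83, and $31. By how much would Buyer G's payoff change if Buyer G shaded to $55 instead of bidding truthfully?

The highest competing bid is $124.
Bidding truthfully at $140: Buyer G has the top bid, wins, and pays the second-highest bid $124. Payoff = $140 − $124 = $16.
Bidding $55: the top bid is $124 (a rival), so Buyer G loses. Payoff = $0.
Change = $0 − $16 = -$16.

Payoff change: -$16.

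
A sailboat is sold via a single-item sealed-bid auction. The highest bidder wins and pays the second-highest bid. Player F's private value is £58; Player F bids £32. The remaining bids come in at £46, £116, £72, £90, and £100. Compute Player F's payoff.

Highest competing bid: £116.
Player F's bid £32 is not the highest, so Player F loses, pays nothing, and earns zero payoff.

£0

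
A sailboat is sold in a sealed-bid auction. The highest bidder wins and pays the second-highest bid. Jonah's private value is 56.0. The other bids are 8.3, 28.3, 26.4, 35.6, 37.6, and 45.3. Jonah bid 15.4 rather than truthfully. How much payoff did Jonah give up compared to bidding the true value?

The highest competing bid is 45.3.
Bidding truthfully at 56.0: Jonah has the top bid, wins, and pays the second-highest bid 45.3. Payoff = 56.0 − 45.3 = 10.7.
Bidding 15.4: the top bid is 45.3 (a rival), so Jonah loses. Payoff = 0.0.
Regret = truthful payoff − actual payoff = 10.7 − 0.0 = 10.7.

Regret: 10.7.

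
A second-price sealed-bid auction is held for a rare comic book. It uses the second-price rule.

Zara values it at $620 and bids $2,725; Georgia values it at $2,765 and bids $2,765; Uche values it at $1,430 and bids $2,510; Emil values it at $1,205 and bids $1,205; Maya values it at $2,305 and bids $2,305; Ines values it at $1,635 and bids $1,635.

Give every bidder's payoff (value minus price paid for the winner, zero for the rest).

Bids in descending order: Georgia $2,765 > Zara $2,725 > Uche $2,510 > Maya $2,305 > Ines $1,635 > Emil $1,205.
Georgia has the top bid and wins; the price is the second-highest bid, $2,725.
Georgia's payoff = $2,765 − $2,725 = $40. All other bidders lose, so their payoff is 0.

Payoffs: Zara $0, Georgia $40, Uche $0, Emil $0, Maya $0, Ines $0.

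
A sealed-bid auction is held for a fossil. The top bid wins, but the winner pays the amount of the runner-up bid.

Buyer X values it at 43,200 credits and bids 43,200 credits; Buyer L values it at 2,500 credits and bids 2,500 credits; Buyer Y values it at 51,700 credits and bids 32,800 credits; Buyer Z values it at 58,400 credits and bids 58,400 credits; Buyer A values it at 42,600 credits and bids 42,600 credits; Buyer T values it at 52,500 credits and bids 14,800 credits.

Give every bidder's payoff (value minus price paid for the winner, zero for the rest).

Payoffs: Buyer X 0 credits, Buyer L 0 credits, Buyer Y 0 credits, Buyer Z 15,200 credits, Buyer A 0 credits, Buyer T 0 credits.

Bids in descending order: Buyer Z 58,400 credits, then Buyer X 43,200 credits, then Buyer A 42,600 credits, then Buyer Y 32,800 credits, then Buyer T 14,800 credits, then Buyer L 2,500 credits.
Buyer Z has the top bid and wins; the price is the second-highest bid, 43,200 credits.
Buyer Z's payoff = 58,400 credits − 43,200 credits = 15,200 credits. All other bidders lose, so their payoff is 0.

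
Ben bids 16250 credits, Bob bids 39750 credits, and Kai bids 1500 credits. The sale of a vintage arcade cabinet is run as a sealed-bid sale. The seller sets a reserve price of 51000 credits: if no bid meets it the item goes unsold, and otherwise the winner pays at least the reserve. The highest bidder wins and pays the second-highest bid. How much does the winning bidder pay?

Bids in descending order: Bob 39750 credits, then Ben 16250 credits, then Kai 1500 credits.
The top bid 39750 credits is below the reserve 51000 credits, so the item goes unsold and nothing is paid.

unsold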